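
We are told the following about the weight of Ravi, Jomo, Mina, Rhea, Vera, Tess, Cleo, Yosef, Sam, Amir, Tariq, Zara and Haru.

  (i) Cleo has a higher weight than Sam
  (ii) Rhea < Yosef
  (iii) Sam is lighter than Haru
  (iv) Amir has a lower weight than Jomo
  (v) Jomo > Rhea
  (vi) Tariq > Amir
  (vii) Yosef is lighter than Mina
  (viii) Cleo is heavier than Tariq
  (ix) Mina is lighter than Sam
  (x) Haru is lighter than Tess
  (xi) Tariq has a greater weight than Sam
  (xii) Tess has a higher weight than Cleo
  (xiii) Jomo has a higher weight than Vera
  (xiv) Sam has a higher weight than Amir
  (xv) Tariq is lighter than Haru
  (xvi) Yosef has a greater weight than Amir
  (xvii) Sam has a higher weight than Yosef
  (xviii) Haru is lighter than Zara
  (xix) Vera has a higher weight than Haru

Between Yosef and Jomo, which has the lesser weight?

Yosef

Chaining the given relations: Yosef < Mina < Sam < Tariq < Haru < Vera < Jomo.
So Yosef < Jomo; Yosef is the lighter of the two.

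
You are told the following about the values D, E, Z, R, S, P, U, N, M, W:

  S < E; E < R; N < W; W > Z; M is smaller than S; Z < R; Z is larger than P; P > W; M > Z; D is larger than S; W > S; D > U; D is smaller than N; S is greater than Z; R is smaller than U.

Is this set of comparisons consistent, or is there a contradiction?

We have W < P stated directly, yet also P < Z < M < S < E < R < U < D < N < W by chaining the others — so P < W. Contradiction.

inconsistent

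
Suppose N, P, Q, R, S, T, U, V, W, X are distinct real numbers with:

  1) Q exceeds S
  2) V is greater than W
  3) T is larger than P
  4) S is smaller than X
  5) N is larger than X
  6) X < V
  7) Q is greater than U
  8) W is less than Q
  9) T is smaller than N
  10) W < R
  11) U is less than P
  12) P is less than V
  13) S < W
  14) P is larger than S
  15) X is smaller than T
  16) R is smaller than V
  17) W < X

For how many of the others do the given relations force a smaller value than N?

6

From N the given relations immediately reach X, T.
From those, S, W, P — 5 in total.
From those, U — 6 in total.
Nothing else is reachable below N; 6 in all.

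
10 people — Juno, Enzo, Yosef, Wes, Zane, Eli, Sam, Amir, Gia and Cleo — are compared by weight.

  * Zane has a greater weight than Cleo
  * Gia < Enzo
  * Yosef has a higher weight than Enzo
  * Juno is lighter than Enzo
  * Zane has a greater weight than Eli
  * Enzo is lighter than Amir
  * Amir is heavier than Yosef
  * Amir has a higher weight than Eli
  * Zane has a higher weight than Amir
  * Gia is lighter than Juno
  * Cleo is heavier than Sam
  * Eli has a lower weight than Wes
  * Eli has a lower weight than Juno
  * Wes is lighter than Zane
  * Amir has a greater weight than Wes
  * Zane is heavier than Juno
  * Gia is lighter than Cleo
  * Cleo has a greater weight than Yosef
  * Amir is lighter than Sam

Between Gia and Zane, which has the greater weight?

Gia < Juno < Enzo < Yosef < Amir < Sam < Cleo < Zane, by transitivity through Juno, Enzo, Yosef, Amir, Sam, Cleo.
So Gia < Zane; Zane is the heavier of the two.

Zane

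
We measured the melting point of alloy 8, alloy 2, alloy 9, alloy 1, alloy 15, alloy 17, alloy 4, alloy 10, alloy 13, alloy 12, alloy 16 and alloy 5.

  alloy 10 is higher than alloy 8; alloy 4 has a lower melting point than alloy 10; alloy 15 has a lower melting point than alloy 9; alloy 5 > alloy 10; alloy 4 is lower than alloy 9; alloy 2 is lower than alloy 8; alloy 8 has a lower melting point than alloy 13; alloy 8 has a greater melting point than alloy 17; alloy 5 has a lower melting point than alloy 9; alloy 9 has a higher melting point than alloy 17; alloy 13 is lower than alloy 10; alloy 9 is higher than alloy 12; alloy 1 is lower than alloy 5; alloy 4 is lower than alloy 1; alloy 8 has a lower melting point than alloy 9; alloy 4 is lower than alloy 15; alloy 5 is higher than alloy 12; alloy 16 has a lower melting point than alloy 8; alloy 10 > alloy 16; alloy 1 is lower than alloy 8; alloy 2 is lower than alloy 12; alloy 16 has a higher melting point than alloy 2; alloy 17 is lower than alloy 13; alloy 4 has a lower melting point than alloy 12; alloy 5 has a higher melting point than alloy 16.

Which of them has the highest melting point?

Chaining downward from alloy 9: directly below it, alloy 4, alloy 17, alloy 15, alloy 12, alloy 8, alloy 5; then alloy 2, alloy 16, alloy 1, alloy 10; then alloy 13.
That covers every other element, and nothing is given above alloy 9, so alloy 9 is the highest melting point.

alloy 9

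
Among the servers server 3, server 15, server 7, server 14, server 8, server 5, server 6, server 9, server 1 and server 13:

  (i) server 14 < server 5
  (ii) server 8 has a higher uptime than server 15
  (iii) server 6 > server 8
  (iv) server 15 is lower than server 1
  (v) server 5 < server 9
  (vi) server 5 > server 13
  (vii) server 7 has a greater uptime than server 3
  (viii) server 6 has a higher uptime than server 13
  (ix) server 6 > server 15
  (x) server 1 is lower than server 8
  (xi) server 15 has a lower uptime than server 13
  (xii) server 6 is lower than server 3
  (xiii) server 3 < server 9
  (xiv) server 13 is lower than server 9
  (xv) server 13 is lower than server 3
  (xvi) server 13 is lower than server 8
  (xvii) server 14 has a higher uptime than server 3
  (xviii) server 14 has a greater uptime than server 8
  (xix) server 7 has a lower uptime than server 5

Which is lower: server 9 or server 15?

server 15

Chaining the given relations: server 15 < server 1 < server 8 < server 6 < server 3 < server 7 < server 5 < server 9.
So server 15 < server 9; server 15 is the lower of the two.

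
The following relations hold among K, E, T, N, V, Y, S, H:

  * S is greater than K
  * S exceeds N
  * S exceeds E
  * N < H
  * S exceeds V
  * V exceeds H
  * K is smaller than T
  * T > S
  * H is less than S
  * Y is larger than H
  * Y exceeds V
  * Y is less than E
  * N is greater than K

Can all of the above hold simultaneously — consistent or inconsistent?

consistent

Every relation is compatible with K < N < H < V < Y < E < S < T; the set is consistent.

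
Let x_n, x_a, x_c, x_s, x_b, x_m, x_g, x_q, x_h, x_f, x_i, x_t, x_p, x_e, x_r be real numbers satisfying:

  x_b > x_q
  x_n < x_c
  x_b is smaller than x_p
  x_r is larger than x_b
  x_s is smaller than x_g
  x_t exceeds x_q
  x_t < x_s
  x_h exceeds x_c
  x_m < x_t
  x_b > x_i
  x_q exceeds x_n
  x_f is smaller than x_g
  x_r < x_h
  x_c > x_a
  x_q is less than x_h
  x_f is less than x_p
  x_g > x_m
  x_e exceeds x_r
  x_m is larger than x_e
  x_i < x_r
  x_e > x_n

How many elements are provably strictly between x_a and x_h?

1

The relations place x_a below x_h. An element lies strictly between them when it is forced above x_a and also forced below x_h.
Above x_a: {x_c}. Below x_h: {x_n, x_q, x_i, x_c, x_b, x_r}.
Intersection: {x_c} — 1.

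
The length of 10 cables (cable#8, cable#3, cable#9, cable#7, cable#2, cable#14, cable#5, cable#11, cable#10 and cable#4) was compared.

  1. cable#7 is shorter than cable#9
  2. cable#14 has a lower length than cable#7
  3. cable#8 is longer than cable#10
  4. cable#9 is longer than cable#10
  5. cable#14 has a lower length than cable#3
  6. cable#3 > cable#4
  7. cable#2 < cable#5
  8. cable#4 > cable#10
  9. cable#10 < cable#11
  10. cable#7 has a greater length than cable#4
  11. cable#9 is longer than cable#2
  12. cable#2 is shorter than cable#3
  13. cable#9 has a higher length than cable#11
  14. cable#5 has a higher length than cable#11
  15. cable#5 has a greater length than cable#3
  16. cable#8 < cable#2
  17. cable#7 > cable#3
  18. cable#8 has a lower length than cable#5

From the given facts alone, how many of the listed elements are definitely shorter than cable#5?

The elements the relations force below cable#5 are cable#10, cable#4, cable#11, cable#8, cable#2, cable#14, cable#3 — no chain reaches any other.
That is 7.

7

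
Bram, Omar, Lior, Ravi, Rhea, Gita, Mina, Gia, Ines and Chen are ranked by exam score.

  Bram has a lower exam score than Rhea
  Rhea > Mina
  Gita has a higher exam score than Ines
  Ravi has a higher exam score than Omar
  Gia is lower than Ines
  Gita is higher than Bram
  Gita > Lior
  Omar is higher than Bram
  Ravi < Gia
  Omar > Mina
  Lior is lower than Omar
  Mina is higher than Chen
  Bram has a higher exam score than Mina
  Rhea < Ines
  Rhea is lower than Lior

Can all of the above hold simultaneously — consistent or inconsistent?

The single ordering Chen < Mina < Bram < Rhea < Lior < Omar < Ravi < Gia < Ines < Gita satisfies every listed relation, so no contradiction arises.

consistent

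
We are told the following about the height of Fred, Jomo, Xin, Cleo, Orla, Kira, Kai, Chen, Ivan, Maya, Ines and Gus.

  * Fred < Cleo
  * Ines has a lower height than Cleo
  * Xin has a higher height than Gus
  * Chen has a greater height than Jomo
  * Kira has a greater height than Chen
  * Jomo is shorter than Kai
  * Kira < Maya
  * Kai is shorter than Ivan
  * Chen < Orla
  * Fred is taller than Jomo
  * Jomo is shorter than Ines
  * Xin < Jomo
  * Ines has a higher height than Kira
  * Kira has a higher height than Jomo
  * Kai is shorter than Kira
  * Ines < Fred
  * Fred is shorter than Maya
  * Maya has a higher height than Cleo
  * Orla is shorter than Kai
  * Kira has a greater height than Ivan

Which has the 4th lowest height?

Chen

Piecing the relations together gives one ordering: Gus < Xin < Jomo < Chen < Orla < Kai < Ivan < Kira < Ines < Fred < Cleo < Maya.
The 4th smallest is Chen.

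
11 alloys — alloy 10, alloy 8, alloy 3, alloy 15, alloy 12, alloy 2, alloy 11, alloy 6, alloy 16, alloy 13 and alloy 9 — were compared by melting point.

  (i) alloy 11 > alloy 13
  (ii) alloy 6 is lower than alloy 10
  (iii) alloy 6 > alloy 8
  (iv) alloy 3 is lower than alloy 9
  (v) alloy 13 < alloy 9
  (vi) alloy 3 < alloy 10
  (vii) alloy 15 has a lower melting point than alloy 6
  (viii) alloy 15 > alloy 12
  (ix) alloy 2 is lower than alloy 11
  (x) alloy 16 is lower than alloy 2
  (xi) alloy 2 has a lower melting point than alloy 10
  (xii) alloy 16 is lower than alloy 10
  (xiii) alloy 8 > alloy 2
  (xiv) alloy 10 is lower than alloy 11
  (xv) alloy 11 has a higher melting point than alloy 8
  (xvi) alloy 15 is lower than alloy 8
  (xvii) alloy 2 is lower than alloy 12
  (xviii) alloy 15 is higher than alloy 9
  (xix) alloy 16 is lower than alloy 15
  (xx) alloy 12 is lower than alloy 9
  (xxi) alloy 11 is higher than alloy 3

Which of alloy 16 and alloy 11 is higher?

alloy 11

Link the given pairs in sequence: alloy 16 < alloy 2; alloy 2 < alloy 12; alloy 12 < alloy 9; alloy 9 < alloy 15; alloy 15 < alloy 8; alloy 8 < alloy 6; alloy 6 < alloy 10; alloy 10 < alloy 11.
Together: alloy 16 < alloy 2 < alloy 12 < alloy 9 < alloy 15 < alloy 8 < alloy 6 < alloy 10 < alloy 11.
So alloy 16 < alloy 11; alloy 11 is the higher of the two.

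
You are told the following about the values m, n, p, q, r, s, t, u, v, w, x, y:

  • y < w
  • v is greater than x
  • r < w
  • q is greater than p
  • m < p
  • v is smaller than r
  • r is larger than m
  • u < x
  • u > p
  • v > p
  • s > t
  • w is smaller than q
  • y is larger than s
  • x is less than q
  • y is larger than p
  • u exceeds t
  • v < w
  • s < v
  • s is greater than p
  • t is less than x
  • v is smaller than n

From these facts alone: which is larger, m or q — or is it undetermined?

q

m < p < v < r < w < q, by transitivity through p, v, r, w.
So q is larger.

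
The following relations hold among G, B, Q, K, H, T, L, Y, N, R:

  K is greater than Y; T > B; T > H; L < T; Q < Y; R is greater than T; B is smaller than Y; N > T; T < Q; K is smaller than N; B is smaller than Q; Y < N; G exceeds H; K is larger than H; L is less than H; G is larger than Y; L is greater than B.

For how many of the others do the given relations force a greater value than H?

7

From H the given relations immediately reach T, G, K.
From those, Q, R, N — 6 in total.
From those, Y — 7 in total.
No other element is forced above H by the given relations, so the count is 7.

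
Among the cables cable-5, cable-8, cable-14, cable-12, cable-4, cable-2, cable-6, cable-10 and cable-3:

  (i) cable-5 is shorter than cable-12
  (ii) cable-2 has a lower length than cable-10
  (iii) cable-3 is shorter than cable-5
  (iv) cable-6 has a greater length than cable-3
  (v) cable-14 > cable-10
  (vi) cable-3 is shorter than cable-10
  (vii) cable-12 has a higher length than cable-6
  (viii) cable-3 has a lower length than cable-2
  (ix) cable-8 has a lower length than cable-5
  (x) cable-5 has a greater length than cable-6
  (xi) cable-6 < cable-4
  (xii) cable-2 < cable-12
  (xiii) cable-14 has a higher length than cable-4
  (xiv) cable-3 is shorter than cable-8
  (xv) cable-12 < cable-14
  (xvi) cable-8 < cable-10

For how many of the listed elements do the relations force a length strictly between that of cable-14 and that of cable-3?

The relations place cable-3 below cable-14. An element lies strictly between them when it is forced above cable-3 and also forced below cable-14.
Above cable-3: {cable-8, cable-2, cable-6, cable-5, cable-12, cable-4, cable-10}. Below cable-14: {cable-8, cable-2, cable-6, cable-5, cable-12, cable-4, cable-10}.
Intersection: {cable-8, cable-2, cable-6, cable-5, cable-12, cable-4, cable-10} — 7.

7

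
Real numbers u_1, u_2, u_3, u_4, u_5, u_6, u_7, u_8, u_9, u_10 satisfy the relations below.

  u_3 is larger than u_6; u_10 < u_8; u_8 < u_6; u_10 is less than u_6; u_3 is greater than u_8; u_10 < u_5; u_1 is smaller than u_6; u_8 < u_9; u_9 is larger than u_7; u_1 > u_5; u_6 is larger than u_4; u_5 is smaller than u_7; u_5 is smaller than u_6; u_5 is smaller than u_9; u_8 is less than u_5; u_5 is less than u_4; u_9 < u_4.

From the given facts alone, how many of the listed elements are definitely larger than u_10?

8

The elements the relations force above u_10 are u_8, u_5, u_7, u_1, u_9, u_4, u_6, u_3 — no chain reaches any other.
That is 8.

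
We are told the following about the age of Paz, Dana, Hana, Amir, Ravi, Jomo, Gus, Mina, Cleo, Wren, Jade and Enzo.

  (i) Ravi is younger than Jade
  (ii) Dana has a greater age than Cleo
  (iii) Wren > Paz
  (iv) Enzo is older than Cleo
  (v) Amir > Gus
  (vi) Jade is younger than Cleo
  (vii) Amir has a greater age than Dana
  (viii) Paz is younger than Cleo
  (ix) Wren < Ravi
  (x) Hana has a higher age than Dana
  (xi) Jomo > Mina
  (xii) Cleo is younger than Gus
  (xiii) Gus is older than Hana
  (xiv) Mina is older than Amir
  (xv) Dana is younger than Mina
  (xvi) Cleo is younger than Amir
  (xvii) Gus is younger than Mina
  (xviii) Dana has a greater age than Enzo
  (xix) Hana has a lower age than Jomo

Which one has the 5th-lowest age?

The consecutive relations fix a unique order: Paz < Wren < Ravi < Jade < Cleo < Enzo < Dana < Hana < Gus < Amir < Mina < Jomo.
The 5th smallest is Cleo.

Cleo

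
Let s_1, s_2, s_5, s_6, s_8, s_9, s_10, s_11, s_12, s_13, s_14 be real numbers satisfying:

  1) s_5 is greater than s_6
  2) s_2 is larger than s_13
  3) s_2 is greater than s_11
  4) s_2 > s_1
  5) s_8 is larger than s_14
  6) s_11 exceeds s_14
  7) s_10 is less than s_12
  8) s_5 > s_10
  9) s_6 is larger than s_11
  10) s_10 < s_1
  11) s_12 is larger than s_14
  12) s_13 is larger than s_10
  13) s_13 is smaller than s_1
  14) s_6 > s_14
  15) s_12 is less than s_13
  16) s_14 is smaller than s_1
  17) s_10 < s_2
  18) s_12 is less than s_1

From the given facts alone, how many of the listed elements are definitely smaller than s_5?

4

The elements the relations force below s_5 are s_14, s_11, s_10, s_6 — no chain reaches any other.
That is 4.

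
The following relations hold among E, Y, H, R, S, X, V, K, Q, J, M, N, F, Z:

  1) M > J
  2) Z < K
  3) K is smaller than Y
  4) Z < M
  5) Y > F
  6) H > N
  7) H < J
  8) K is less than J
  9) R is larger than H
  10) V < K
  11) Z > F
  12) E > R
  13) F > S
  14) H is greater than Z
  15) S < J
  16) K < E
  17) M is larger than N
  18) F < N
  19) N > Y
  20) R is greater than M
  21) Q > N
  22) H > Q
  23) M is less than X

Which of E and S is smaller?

S

Link the given pairs in sequence: S < F; F < Z; Z < K; K < Y; Y < N; N < Q; Q < H; H < J; J < M; M < R; R < E.
Chaining these gives S < F < Z < K < Y < N < Q < H < J < M < R < E.
So S < E; S is the smaller of the two.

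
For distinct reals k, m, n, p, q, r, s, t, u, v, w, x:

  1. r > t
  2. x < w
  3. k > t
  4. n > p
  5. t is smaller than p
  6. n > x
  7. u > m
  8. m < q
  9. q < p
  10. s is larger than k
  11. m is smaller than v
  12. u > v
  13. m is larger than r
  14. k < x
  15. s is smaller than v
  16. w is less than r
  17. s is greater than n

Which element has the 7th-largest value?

m

The consecutive relations fix a unique order: t < k < x < w < r < m < q < p < n < s < v < u.
Counting 7 from the largest end gives m.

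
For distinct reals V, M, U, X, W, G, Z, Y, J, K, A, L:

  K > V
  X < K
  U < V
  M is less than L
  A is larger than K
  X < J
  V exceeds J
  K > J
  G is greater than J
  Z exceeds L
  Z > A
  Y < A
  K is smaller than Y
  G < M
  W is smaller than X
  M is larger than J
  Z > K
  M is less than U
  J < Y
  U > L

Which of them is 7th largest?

Piecing the relations together gives one ordering: W < X < J < G < M < L < U < V < K < Y < A < Z.
Counting 7 from the largest end gives L.

L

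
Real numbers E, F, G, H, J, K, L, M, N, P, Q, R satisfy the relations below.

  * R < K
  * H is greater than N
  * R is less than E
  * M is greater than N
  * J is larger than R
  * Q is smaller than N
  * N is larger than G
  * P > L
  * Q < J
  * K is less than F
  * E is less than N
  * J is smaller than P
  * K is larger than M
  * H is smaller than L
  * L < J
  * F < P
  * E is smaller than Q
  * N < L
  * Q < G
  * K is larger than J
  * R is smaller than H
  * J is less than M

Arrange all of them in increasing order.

Each adjacent pair is fixed by a given relation: R < E; E < Q; Q < G; G < N; N < H; H < L; L < J; J < M; M < K; K < F; F < P. Chaining them end to end gives the full order.

R < E < Q < G < N < H < L < J < M < K < F < P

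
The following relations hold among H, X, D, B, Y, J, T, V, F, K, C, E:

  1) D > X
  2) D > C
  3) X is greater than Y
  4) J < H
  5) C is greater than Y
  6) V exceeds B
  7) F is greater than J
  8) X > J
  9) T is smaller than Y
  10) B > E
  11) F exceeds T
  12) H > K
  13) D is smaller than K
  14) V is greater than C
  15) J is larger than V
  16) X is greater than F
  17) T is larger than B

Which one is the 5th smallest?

C

The consecutive relations fix a unique order: E < B < T < Y < C < V < J < F < X < D < K < H.
Counting 5 from the smallest end gives C.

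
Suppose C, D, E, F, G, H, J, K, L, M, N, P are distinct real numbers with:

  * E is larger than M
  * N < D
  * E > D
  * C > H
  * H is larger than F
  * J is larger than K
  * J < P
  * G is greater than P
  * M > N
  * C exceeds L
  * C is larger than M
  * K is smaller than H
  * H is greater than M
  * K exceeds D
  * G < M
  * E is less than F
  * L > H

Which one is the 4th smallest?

J

The consecutive relations fix a unique order: N < D < K < J < P < G < M < E < F < H < L < C.
The 4th smallest is J.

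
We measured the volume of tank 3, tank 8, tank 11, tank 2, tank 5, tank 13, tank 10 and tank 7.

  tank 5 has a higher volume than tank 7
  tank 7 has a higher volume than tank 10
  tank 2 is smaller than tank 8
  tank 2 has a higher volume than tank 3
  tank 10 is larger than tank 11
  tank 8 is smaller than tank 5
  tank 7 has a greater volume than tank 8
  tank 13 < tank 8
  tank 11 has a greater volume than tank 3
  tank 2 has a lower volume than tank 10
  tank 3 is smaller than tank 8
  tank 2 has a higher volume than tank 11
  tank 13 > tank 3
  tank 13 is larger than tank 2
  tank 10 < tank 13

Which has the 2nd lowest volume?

tank 11

The consecutive relations fix a unique order: tank 3 < tank 11 < tank 2 < tank 10 < tank 13 < tank 8 < tank 7 < tank 5.
The 2nd smallest is tank 11.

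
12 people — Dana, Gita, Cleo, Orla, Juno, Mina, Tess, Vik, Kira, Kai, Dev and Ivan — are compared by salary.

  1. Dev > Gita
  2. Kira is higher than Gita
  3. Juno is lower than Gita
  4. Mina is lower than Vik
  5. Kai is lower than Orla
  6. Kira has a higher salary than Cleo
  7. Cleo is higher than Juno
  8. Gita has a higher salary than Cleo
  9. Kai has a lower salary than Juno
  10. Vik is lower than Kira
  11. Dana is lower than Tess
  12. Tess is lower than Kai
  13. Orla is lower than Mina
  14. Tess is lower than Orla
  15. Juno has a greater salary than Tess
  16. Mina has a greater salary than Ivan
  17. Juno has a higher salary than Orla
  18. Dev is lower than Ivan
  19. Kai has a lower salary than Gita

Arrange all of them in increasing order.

Dana < Tess < Kai < Orla < Juno < Cleo < Gita < Dev < Ivan < Mina < Vik < Kira

The consecutive links are each given: Dana < Tess; Tess < Kai; Kai < Orla; Orla < Juno; Juno < Cleo; Cleo < Gita; Gita < Dev; Dev < Ivan; Ivan < Mina; Mina < Vik; Vik < Kira.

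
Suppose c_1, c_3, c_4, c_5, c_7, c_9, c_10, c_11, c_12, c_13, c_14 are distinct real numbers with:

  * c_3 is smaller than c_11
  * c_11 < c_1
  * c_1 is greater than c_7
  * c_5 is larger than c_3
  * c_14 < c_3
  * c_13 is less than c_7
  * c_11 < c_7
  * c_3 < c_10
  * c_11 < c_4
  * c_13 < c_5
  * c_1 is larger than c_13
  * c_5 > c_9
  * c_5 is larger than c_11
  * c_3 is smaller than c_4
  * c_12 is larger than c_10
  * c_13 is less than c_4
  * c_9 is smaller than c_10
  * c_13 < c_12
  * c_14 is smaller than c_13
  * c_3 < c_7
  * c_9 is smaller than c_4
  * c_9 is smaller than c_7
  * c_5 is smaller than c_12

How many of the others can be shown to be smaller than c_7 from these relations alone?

5

Directly below c_7: c_9, c_3, c_11, c_13.
One step further: c_14 (5 so far).
Nothing else is reachable below c_7; 5 in all.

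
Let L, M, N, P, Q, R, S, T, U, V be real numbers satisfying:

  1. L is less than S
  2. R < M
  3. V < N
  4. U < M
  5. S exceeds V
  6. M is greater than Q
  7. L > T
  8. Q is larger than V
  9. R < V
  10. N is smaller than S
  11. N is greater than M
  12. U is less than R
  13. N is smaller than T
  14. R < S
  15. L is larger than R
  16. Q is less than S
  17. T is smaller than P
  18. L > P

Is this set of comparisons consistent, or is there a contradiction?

Every relation is compatible with U < R < V < Q < M < N < T < P < L < S; the set is consistent.

consistent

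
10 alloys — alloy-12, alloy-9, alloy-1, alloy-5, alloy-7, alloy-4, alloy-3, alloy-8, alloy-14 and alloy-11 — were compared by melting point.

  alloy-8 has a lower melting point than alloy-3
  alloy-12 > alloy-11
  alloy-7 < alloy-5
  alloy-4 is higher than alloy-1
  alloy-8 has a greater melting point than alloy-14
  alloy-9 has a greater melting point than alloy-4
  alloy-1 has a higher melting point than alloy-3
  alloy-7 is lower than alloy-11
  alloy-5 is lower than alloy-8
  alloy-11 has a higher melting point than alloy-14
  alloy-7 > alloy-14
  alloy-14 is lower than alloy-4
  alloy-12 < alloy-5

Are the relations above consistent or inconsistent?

consistent

Every relation is compatible with alloy-14 < alloy-7 < alloy-11 < alloy-12 < alloy-5 < alloy-8 < alloy-3 < alloy-1 < alloy-4 < alloy-9; the set is consistent.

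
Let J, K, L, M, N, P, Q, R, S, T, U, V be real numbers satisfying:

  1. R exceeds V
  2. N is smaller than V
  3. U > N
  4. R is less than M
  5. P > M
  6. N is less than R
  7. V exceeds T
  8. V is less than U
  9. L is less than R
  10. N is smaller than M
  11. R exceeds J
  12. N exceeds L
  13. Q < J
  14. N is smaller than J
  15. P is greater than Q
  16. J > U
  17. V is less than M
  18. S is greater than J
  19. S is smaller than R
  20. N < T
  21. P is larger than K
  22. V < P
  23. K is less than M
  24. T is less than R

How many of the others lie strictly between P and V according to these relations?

The relations place V below P. An element lies strictly between them when it is forced above V and also forced below P.
Above V: {U, J, S, R, M}. Below P: {K, L, N, Q, T, U, J, S, R, M}.
Intersection: {U, J, S, R, M} — 5.

5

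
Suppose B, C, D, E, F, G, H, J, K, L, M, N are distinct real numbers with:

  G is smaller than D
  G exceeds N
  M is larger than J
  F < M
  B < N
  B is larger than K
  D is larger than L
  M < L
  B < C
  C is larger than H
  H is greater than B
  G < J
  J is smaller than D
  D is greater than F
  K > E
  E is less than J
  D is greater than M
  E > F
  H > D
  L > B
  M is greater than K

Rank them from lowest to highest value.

The consecutive links are each given: F < E; E < K; K < B; B < N; N < G; G < J; J < M; M < L; L < D; D < H; H < C.

F < E < K < B < N < G < J < M < L < D < H < C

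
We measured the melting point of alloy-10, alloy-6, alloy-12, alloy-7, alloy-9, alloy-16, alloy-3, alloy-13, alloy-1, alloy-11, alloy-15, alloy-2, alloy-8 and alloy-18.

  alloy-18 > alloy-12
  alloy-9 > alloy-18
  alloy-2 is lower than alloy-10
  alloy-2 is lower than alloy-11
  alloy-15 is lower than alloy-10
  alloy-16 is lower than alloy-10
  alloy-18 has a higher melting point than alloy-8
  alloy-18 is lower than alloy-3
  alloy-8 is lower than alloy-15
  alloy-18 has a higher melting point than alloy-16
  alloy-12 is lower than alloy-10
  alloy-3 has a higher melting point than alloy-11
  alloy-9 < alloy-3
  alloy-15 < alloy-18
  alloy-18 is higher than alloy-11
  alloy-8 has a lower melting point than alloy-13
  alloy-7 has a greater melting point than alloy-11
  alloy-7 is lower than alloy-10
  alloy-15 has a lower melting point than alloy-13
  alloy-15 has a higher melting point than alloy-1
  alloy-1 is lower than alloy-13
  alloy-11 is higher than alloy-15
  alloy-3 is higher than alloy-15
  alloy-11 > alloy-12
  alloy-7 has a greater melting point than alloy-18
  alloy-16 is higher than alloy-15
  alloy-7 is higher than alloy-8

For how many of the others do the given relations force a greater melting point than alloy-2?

From alloy-2 the given relations immediately reach alloy-11, alloy-10.
From those, alloy-18, alloy-7, alloy-3 — 5 in total.
From those, alloy-9 — 6 in total.
No other element is forced above alloy-2 by the given relations, so the count is 6.

6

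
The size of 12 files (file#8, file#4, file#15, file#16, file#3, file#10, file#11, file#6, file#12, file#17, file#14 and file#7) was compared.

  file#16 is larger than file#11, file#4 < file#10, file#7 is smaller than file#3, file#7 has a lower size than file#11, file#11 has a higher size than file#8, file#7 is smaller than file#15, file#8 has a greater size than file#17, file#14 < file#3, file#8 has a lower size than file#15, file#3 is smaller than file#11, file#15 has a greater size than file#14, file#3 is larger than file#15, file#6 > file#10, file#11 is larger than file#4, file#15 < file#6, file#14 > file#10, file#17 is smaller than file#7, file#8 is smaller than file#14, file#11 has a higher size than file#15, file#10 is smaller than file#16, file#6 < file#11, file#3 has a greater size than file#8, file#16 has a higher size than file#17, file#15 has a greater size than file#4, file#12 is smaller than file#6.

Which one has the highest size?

Chaining downward from file#16: directly below it, file#17, file#10, file#11; then file#4, file#8, file#7, file#15, file#6, file#3; then file#14, file#12.
That covers every other element, and nothing is given above file#16, so file#16 is the highest size.

file#16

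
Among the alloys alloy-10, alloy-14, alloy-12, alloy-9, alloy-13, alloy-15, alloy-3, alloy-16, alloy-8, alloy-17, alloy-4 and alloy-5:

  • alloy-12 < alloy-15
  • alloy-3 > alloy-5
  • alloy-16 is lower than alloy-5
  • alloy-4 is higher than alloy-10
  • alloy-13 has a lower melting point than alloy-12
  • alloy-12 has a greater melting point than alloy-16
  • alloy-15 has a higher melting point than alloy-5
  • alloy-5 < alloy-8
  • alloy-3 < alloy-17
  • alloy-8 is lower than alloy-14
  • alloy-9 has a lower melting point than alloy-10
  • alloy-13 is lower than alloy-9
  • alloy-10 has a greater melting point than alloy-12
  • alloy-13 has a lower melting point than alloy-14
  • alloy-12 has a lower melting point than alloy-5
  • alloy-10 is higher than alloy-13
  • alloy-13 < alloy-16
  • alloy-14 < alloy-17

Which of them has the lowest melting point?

alloy-13

alloy-16 is not least since alloy-13 < alloy-16; alloy-12 is not least since alloy-16 < alloy-12; alloy-5 is not least since alloy-12 < alloy-5; alloy-3 is not least since alloy-5 < alloy-3; alloy-8 is not least since alloy-5 < alloy-8; alloy-9 is not least since alloy-13 < alloy-9; alloy-10 is not least since alloy-13 < alloy-10; alloy-14 is not least since alloy-8 < alloy-14; alloy-4 is not least since alloy-10 < alloy-4; alloy-15 is not least since alloy-12 < alloy-15; alloy-17 is not least since alloy-14 < alloy-17.
Only alloy-13 has nothing below it, so alloy-13 is the lowest melting point.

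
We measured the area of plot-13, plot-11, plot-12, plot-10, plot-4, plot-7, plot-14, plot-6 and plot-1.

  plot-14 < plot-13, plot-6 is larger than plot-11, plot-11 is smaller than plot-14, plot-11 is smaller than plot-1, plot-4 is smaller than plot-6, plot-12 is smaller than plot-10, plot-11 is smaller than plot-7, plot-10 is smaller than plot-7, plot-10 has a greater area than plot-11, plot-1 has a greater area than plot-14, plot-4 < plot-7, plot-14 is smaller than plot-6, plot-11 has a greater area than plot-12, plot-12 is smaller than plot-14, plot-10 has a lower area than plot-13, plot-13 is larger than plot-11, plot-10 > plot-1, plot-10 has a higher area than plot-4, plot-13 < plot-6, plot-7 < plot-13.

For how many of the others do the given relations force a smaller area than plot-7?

6

The elements the relations force below plot-7 are plot-12, plot-4, plot-11, plot-14, plot-1, plot-10 — no chain reaches any other.
That is 6.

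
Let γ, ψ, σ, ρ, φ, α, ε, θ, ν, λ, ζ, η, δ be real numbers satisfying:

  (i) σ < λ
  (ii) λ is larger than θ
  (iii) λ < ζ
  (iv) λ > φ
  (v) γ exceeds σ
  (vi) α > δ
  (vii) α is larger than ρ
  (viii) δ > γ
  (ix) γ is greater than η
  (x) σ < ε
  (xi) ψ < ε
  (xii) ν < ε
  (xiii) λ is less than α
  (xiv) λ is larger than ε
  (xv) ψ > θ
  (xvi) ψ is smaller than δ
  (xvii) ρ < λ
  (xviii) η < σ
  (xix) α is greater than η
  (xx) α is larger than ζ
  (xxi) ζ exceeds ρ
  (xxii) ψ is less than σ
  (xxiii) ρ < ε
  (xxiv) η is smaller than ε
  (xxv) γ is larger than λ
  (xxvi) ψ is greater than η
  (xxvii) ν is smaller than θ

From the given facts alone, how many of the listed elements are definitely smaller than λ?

8

Directly below λ: φ, θ, σ, ρ, ε.
One step further: η, ν, ψ (8 so far).
Nothing else is reachable below λ; 8 in all.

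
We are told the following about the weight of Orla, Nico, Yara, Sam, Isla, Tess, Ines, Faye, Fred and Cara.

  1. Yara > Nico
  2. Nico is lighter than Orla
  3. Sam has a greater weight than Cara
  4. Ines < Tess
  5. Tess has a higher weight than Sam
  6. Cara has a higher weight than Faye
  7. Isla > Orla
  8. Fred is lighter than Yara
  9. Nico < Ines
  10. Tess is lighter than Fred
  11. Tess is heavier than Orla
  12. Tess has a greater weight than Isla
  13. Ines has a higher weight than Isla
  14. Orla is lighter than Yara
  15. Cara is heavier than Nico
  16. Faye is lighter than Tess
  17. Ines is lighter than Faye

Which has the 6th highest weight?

Chaining the given pairs: Nico < Orla < Isla < Ines < Faye < Cara < Sam < Tess < Fred < Yara.
The 6th largest is Faye.

Faye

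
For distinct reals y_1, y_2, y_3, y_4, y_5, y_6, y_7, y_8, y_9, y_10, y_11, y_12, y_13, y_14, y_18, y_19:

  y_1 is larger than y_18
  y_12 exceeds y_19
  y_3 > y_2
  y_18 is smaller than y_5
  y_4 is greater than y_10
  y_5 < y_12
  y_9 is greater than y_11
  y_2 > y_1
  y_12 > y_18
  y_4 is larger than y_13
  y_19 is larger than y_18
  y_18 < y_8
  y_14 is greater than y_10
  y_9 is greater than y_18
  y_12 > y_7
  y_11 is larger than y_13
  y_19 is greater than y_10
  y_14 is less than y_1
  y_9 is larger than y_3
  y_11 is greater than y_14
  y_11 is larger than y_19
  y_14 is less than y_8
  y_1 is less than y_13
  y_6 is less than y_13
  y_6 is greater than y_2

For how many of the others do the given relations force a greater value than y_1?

7

The elements the relations force above y_1 are y_2, y_6, y_13, y_3, y_11, y_4, y_9 — no chain reaches any other.
That is 7.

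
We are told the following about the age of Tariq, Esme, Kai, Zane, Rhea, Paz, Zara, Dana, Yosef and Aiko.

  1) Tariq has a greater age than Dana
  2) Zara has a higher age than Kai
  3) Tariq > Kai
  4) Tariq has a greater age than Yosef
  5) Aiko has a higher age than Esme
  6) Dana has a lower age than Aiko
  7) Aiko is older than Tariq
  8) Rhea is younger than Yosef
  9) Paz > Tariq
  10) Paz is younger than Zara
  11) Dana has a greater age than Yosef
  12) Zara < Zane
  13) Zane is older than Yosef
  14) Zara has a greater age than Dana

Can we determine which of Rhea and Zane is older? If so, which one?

Zane

Rhea < Yosef and Yosef < Dana give Rhea < Dana.
With Dana < Zara: Rhea < Yosef < Dana < Zara.
With Zara < Zane: Rhea < Yosef < Dana < Zara < Zane.
So Zane is older.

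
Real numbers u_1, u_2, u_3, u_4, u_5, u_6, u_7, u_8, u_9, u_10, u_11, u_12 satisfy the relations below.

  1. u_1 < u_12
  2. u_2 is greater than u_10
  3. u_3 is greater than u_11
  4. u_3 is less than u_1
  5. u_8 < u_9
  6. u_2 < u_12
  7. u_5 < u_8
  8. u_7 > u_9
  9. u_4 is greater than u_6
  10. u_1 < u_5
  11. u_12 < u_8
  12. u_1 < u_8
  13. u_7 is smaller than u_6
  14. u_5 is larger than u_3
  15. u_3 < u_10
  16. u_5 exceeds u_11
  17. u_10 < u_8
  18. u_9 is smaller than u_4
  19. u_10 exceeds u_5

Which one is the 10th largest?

The consecutive relations fix a unique order: u_11 < u_3 < u_1 < u_5 < u_10 < u_2 < u_12 < u_8 < u_9 < u_7 < u_6 < u_4.
The 10th largest is u_1.

u_1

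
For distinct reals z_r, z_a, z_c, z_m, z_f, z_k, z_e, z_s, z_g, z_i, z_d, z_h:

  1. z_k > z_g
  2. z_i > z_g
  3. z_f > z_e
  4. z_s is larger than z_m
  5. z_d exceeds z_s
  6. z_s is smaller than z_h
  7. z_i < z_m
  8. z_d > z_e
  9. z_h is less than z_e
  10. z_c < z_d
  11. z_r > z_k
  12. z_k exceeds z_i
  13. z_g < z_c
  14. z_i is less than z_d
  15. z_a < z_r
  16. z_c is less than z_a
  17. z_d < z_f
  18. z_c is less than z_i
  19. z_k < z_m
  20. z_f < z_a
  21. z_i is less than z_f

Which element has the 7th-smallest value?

z_h

Chaining the given pairs: z_g < z_c < z_i < z_k < z_m < z_s < z_h < z_e < z_d < z_f < z_a < z_r.
Counting 7 from the smallest end gives z_h.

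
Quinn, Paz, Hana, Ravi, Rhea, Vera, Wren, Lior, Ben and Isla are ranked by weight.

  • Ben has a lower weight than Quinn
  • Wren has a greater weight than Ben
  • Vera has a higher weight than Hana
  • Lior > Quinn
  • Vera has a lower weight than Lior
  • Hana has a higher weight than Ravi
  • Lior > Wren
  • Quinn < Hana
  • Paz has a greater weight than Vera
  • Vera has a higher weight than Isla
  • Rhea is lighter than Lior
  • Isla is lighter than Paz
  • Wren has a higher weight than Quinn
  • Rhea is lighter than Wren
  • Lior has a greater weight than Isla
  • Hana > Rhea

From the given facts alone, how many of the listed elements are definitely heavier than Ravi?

4

From Ravi the given relations immediately reach Hana.
From those, Vera — 2 in total.
From those, Lior, Paz — 4 in total.
Nothing else is reachable above Ravi; 4 in all.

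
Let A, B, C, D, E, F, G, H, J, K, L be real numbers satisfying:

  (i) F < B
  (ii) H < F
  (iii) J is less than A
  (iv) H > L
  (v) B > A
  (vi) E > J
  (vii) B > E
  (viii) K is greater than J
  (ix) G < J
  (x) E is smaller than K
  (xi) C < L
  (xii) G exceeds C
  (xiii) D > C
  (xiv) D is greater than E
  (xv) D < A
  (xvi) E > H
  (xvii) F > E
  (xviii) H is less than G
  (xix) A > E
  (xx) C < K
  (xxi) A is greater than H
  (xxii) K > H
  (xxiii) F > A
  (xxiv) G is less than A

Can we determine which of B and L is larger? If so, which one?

L < H and H < G give L < G.
Then G < J extends the chain to J.
With J < E: L < H < G < J < E.
With E < D: L < H < G < J < E < D.
With D < A: L < H < G < J < E < D < A.
With A < F: L < H < G < J < E < D < A < F.
Then F < B extends the chain to B.
So B is larger.

B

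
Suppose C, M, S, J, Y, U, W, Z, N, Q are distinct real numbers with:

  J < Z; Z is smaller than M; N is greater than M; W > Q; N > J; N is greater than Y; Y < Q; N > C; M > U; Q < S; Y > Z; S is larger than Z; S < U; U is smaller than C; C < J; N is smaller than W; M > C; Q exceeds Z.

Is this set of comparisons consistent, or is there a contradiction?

inconsistent

We have C < J stated directly, yet also J < Z < Y < Q < S < U < C by chaining the others — so J < C. Contradiction.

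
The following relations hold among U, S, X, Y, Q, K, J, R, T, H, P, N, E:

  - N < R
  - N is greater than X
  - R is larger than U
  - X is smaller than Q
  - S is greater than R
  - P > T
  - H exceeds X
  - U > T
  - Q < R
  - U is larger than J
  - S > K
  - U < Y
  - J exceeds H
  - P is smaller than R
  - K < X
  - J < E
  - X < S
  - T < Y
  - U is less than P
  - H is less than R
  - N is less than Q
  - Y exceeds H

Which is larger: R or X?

Link the given pairs in sequence: X < H; H < J; J < U; U < P; P < R.
Chaining these gives X < H < J < U < P < R.
So X < R; R is the larger of the two.

R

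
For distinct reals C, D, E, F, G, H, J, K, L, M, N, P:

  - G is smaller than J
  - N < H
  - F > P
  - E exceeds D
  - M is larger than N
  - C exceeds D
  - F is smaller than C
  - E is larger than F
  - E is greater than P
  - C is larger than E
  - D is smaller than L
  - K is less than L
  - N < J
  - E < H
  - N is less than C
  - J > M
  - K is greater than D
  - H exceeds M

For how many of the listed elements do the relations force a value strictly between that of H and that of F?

1

The relations place F below H. An element lies strictly between them when it is forced above F and also forced below H.
Above F: {E, C}. Below H: {P, D, N, E, M}.
Intersection: {E} — 1.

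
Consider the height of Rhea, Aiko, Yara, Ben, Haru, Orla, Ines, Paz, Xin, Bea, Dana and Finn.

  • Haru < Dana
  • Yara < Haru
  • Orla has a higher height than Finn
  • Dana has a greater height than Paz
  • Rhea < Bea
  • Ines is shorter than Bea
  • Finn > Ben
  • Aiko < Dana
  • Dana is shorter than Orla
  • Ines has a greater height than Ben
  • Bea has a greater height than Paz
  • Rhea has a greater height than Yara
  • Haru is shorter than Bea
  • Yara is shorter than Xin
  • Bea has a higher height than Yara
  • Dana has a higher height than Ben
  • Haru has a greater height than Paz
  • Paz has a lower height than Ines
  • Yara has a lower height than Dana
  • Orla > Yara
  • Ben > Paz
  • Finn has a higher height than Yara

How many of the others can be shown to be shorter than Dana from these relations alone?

5

The elements the relations force below Dana are Yara, Paz, Aiko, Haru, Ben — no chain reaches any other.
That is 5.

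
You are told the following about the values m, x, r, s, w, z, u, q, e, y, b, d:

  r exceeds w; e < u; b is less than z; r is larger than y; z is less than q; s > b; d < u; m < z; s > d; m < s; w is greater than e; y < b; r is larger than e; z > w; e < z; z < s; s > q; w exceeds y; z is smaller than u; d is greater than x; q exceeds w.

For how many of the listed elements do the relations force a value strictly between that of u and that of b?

1

The relations place b below u. An element lies strictly between them when it is forced above b and also forced below u.
Above b: {z, q, s}. Below u: {m, x, y, e, d, w, z}.
Intersection: {z} — 1.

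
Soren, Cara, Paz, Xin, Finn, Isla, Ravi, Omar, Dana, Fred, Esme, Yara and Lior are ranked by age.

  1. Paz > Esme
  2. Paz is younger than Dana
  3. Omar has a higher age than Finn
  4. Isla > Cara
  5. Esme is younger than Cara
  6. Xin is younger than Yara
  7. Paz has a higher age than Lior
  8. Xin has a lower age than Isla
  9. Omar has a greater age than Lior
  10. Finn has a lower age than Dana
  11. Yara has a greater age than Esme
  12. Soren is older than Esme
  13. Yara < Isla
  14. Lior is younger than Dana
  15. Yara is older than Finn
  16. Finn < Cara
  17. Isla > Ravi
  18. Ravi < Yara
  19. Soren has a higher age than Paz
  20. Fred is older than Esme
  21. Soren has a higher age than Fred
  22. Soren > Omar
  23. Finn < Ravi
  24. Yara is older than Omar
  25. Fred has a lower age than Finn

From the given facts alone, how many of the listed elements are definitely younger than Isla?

9

From Isla the given relations immediately reach Ravi, Xin, Cara, Yara.
From those, Esme, Finn, Omar — 7 in total.
From those, Fred, Lior — 9 in total.
No other element is forced below Isla by the given relations, so the count is 9.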